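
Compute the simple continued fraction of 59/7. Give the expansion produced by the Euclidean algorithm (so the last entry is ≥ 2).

[8; 2, 3]

59 = 8×7 + 3
7 = 2×3 + 1
3 = 3×1 + 0  (stop)
So 59/7 = [8; 2, 3].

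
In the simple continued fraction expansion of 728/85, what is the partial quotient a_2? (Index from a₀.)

1

728 = 8·85 + 48   →  a_0 = 8
85 = 1·48 + 37   →  a_1 = 1
48 = 1·37 + 11   →  a_2 = 1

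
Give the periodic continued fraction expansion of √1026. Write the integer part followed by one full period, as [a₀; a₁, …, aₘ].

a₀ = ⌊√1026⌋ = 32.
With m₀=0, d₀=1 and mₖ₊₁ = dₖaₖ − mₖ, dₖ₊₁ = (n − mₖ₊₁²)/dₖ, aₖ₊₁ = ⌊(a₀+mₖ₊₁)/dₖ₊₁⌋:
  k=1: m=32, d=2, a=32
  k=2: m=32, d=1, a=64
d=1 and a=2a₀=64 at k=2, so the next step gives (m, d) = (32, 2) again — its k=1 value — and the period has length 2.

[32; 32, 64]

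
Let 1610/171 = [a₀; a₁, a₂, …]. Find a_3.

1610 = 9·171 + 71   →  a_0 = 9
171 = 2·71 + 29   →  a_1 = 2
71 = 2·29 + 13   →  a_2 = 2
29 = 2·13 + 3   →  a_3 = 2

2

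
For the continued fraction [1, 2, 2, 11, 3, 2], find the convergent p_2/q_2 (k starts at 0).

7/5

Using pₖ = aₖpₖ₋₁ + pₖ₋₂, qₖ = aₖqₖ₋₁ + qₖ₋₂ (with p₋₁=1, p₋₂=0, q₋₁=0, q₋₂=1):
  k=0: a=1, p=1, q=1
  k=1: a=2, p=3, q=2
  k=2: a=2, p=7, q=5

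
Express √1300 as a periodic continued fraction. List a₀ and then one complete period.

a₀ = ⌊√1300⌋ = 36.

[36; 18, 72]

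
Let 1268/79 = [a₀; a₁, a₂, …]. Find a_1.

1268 = 16·79 + 4   →  a_0 = 16
79 = 19·4 + 3   →  a_1 = 19

19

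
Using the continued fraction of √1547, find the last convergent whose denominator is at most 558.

9243/235

√1547 = [39; 3, 78, …] (period length 2).
Convergents:
  p_0/q_0 = 39/1
  p_1/q_1 = 118/3
  p_2/q_2 = 9243/235
  p_3/q_3 = 27847/708
q_2 = 235 ≤ 558 < 708 = q_3, so the answer is 9243/235.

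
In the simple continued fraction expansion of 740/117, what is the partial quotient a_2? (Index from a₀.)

740 = 6·117 + 38   →  a_0 = 6
117 = 3·38 + 3   →  a_1 = 3
38 = 12·3 + 2   →  a_2 = 12

12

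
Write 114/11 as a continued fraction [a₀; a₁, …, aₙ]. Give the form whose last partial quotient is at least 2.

[10; 2, 1, 3]

114 = 10·11 + 4
11 = 2·4 + 3
4 = 1·3 + 1
3 = 3·1 + 0  (stop)
So 114/11 = [10; 2, 1, 3].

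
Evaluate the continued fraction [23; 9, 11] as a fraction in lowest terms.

Fold from the inside: start with 11/1.
  9 + 1/11 = 100/11
  23 + 11/100 = 2311/100

2311/100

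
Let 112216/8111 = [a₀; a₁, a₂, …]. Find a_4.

112216 = 13·8111 + 6773   →  a_0 = 13
8111 = 1·6773 + 1338   →  a_1 = 1
6773 = 5·1338 + 83   →  a_2 = 5
1338 = 16·83 + 10   →  a_3 = 16
83 = 8·10 + 3   →  a_4 = 8

8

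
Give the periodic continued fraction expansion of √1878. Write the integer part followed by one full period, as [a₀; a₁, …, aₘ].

[43; 2, 1, 42, 1, 2, 86]

a₀ = ⌊√1878⌋ = 43.
With m₀=0, d₀=1 and mₖ₊₁ = dₖaₖ − mₖ, dₖ₊₁ = (n − mₖ₊₁²)/dₖ, aₖ₊₁ = ⌊(a₀+mₖ₊₁)/dₖ₊₁⌋:
  k=1: m=43, d=29, a=2
  k=2: m=15, d=57, a=1
  k=3: m=42, d=2, a=42
  k=4: m=42, d=57, a=1
  k=5: m=15, d=29, a=2
  k=6: m=43, d=1, a=86
d=1 and a=2a₀=86 at k=6, so the next step gives (m, d) = (43, 29) again — its k=1 value — and the period has length 6.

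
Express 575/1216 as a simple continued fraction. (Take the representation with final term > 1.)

575 = 0·1216 + 575
1216 = 2·575 + 66
575 = 8·66 + 47
66 = 1·47 + 19
47 = 2·19 + 9
19 = 2·9 + 1
9 = 9·1 + 0  (stop)
So 575/1216 = [0; 2, 8, 1, 2, 2, 9].

[0; 2, 8, 1, 2, 2, 9]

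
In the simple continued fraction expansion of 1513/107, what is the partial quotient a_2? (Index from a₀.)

1513 = 14·107 + 15   →  a_0 = 14
107 = 7·15 + 2   →  a_1 = 7
15 = 7·2 + 1   →  a_2 = 7

7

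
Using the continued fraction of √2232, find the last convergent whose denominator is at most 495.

√2232 = [47; 4, 10, 4, 94, …] (period length 4).
Convergents:
  p_0/q_0 = 47/1
  p_1/q_1 = 189/4
  p_2/q_2 = 1937/41
  p_3/q_3 = 7937/168
  p_4/q_4 = 748015/15833
q_3 = 168 ≤ 495 < 15833 = q_4, so the answer is 7937/168.

7937/168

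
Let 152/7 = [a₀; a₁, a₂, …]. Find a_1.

1

152 = 21·7 + 5   →  a_0 = 21
7 = 1·5 + 2   →  a_1 = 1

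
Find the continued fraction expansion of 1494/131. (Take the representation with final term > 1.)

[11; 2, 2, 8, 3]

1494 = 11*131 + 53
131 = 2*53 + 25
53 = 2*25 + 3
25 = 8*3 + 1
3 = 3*1 + 0  (stop)
So 1494/131 = [11; 2, 2, 8, 3].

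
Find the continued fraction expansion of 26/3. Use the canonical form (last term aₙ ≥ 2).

[8; 1, 2]

26 = 8·3 + 2
3 = 1·2 + 1
2 = 2·1 + 0  (stop)
So 26/3 = [8; 1, 2].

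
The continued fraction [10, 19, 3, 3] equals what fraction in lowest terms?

Fold from the inside: start with 3/1.
  3 + 1/3 = 10/3
  19 + 3/10 = 193/10
  10 + 10/193 = 1940/193

1940/193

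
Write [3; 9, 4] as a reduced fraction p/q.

Fold from the inside: start with 4/1.
  9 + 1/4 = 37/4
  3 + 4/37 = 115/37

115/37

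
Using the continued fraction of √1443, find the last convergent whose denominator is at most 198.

√1443 = [37; 1, 74, …] (period length 2).
Convergents:
  p_0/q_0 = 37/1
  p_1/q_1 = 38/1
  p_2/q_2 = 2849/75
  p_3/q_3 = 2887/76
  p_4/q_4 = 216487/5699
q_3 = 76 ≤ 198 < 5699 = q_4, so the answer is 2887/76.

2887/76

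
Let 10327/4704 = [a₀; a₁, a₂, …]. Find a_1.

5

10327 = 2·4704 + 919   →  a_0 = 2
4704 = 5·919 + 109   →  a_1 = 5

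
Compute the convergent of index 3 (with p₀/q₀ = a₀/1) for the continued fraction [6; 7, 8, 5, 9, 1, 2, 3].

Using pₖ = aₖpₖ₋₁ + pₖ₋₂, qₖ = aₖqₖ₋₁ + qₖ₋₂ (with p₋₁=1, p₋₂=0, q₋₁=0, q₋₂=1):
  k=0: a=6, p=6, q=1
  k=1: a=7, p=43, q=7
  k=2: a=8, p=350, q=57
  k=3: a=5, p=1793, q=292

1793/292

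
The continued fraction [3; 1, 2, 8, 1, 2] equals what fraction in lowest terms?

Fold from the inside: start with 2/1.
  1 + 1/2 = 3/2
  8 + 2/3 = 26/3
  2 + 3/26 = 55/26
  1 + 26/55 = 81/55
  3 + 55/81 = 298/81

298/81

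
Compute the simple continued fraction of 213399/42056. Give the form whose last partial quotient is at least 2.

213399 = 5·42056 + 3119
42056 = 13·3119 + 1509
3119 = 2·1509 + 101
1509 = 14·101 + 95
101 = 1·95 + 6
95 = 15·6 + 5
6 = 1·5 + 1
5 = 5·1 + 0  (stop)
So 213399/42056 = [5; 13, 2, 14, 1, 15, 1, 5].

[5; 13, 2, 14, 1, 15, 1, 5]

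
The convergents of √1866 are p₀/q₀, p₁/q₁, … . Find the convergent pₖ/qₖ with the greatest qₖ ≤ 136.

3067/71

√1866 = [43; 5, 14, 5, 86, …] (period length 4).
Convergents:
  p_0/q_0 = 43/1
  p_1/q_1 = 216/5
  p_2/q_2 = 3067/71
  p_3/q_3 = 15551/360
q_2 = 71 ≤ 136 < 360 = q_3, so the answer is 3067/71.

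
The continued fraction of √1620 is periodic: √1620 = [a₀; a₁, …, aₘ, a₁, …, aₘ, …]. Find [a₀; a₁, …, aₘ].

[40; 4, 80]

a₀ = ⌊√1620⌋ = 40.
With m₀=0, d₀=1 and mₖ₊₁ = dₖaₖ − mₖ, dₖ₊₁ = (n − mₖ₊₁²)/dₖ, aₖ₊₁ = ⌊(a₀+mₖ₊₁)/dₖ₊₁⌋:
  k=1: m=40, d=20, a=4
  k=2: m=40, d=1, a=80
d=1 and a=2a₀=80 at k=2, so the next step gives (m, d) = (40, 20) again — its k=1 value — and the period has length 2.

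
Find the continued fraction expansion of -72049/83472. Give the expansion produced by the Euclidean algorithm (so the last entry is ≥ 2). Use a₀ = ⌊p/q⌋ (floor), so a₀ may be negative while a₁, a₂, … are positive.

-72049 = -1·83472 + 11423
83472 = 7·11423 + 3511
11423 = 3·3511 + 890
3511 = 3·890 + 841
890 = 1·841 + 49
841 = 17·49 + 8
49 = 6·8 + 1
8 = 8·1 + 0  (stop)
So -72049/83472 = [-1; 7, 3, 3, 1, 17, 6, 8].

[-1; 7, 3, 3, 1, 17, 6, 8]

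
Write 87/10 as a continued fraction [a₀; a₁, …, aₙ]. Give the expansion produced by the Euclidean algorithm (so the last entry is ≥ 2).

87 = 8×10 + 7
10 = 1×7 + 3
7 = 2×3 + 1
3 = 3×1 + 0  (stop)
So 87/10 = [8; 1, 2, 3].

[8; 1, 2, 3]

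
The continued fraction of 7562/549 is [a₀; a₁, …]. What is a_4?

7562 = 13·549 + 425   →  a_0 = 13
549 = 1·425 + 124   →  a_1 = 1
425 = 3·124 + 53   →  a_2 = 3
124 = 2·53 + 18   →  a_3 = 2
53 = 2·18 + 17   →  a_4 = 2

2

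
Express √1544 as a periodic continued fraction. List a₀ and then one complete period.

[39; 3, 2, 2, 9, 2, 2, 3, 78]

a₀ = ⌊√1544⌋ = 39.
With m₀=0, d₀=1 and mₖ₊₁ = dₖaₖ − mₖ, dₖ₊₁ = (n − mₖ₊₁²)/dₖ, aₖ₊₁ = ⌊(a₀+mₖ₊₁)/dₖ₊₁⌋:
  k=1: m=39, d=23, a=3
  k=2: m=30, d=28, a=2
  k=3: m=26, d=31, a=2
  k=4: m=36, d=8, a=9
  k=5: m=36, d=31, a=2
  k=6: m=26, d=28, a=2
  k=7: m=30, d=23, a=3
  k=8: m=39, d=1, a=78
d=1 and a=2a₀=78 at k=8, so the next step gives (m, d) = (39, 23) again — its k=1 value — and the period has length 8.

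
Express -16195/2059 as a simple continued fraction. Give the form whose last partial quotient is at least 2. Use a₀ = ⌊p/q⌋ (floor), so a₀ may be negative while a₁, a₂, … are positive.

[-8; 7, 2, 3, 4, 9]

-16195 = -8*2059 + 277
2059 = 7*277 + 120
277 = 2*120 + 37
120 = 3*37 + 9
37 = 4*9 + 1
9 = 9*1 + 0  (stop)
So -16195/2059 = [-8; 7, 2, 3, 4, 9].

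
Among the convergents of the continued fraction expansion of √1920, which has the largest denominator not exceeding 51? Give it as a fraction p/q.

482/11

√1920 = [43; 1, 4, 2, 21, 2, 4, 1, 86, …] (period length 8).
Convergents:
  p_0/q_0 = 43/1
  p_1/q_1 = 44/1
  p_2/q_2 = 219/5
  p_3/q_3 = 482/11
  p_4/q_4 = 10341/236
q_3 = 11 ≤ 51 < 236 = q_4, so the answer is 482/11.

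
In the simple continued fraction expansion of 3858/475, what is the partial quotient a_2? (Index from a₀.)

5

3858 = 8·475 + 58   →  a_0 = 8
475 = 8·58 + 11   →  a_1 = 8
58 = 5·11 + 3   →  a_2 = 5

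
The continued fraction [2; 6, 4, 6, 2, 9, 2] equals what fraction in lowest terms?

Fold from the inside: start with 2/1.
  9 + 1/2 = 19/2
  2 + 2/19 = 40/19
  6 + 19/40 = 259/40
  4 + 40/259 = 1076/259
  6 + 259/1076 = 6715/1076
  2 + 1076/6715 = 14506/6715

14506/6715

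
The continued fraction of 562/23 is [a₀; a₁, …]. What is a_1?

2

562 = 24·23 + 10   →  a_0 = 24
23 = 2·10 + 3   →  a_1 = 2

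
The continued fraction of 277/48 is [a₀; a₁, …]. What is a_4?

277 = 5·48 + 37   →  a_0 = 5
48 = 1·37 + 11   →  a_1 = 1
37 = 3·11 + 4   →  a_2 = 3
11 = 2·4 + 3   →  a_3 = 2
4 = 1·3 + 1   →  a_4 = 1

1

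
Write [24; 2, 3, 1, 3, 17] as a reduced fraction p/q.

14347/587

Fold from the inside: start with 17/1.
  3 + 1/17 = 52/17
  1 + 17/52 = 69/52
  3 + 52/69 = 259/69
  2 + 69/259 = 587/259
  24 + 259/587 = 14347/587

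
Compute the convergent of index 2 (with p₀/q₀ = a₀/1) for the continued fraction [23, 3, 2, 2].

163/7

Using pₖ = aₖpₖ₋₁ + pₖ₋₂, qₖ = aₖqₖ₋₁ + qₖ₋₂ (with p₋₁=1, p₋₂=0, q₋₁=0, q₋₂=1):
  k=0: a=23, p=23, q=1
  k=1: a=3, p=70, q=3
  k=2: a=2, p=163, q=7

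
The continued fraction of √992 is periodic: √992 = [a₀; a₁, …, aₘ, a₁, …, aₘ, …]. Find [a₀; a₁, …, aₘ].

[31; 2, 62]

a₀ = ⌊√992⌋ = 31.
With m₀=0, d₀=1 and mₖ₊₁ = dₖaₖ − mₖ, dₖ₊₁ = (n − mₖ₊₁²)/dₖ, aₖ₊₁ = ⌊(a₀+mₖ₊₁)/dₖ₊₁⌋:
  k=1: m=31, d=31, a=2
  k=2: m=31, d=1, a=62
d=1 and a=2a₀=62 at k=2, so the next step gives (m, d) = (31, 31) again — its k=1 value — and the period has length 2.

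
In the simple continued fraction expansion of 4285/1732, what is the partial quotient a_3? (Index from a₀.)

4285 = 2·1732 + 821   →  a_0 = 2
1732 = 2·821 + 90   →  a_1 = 2
821 = 9·90 + 11   →  a_2 = 9
90 = 8·11 + 2   →  a_3 = 8

8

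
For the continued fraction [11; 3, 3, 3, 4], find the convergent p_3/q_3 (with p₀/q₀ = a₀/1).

Using pₖ = aₖpₖ₋₁ + pₖ₋₂, qₖ = aₖqₖ₋₁ + qₖ₋₂ (with p₋₁=1, p₋₂=0, q₋₁=0, q₋₂=1):
  k=0: a=11, p=11, q=1
  k=1: a=3, p=34, q=3
  k=2: a=3, p=113, q=10
  k=3: a=3, p=373, q=33

373/33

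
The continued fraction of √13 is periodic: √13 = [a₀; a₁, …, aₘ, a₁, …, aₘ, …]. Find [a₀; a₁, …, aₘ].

a₀ = ⌊√13⌋ = 3.
With m₀=0, d₀=1 and mₖ₊₁ = dₖaₖ − mₖ, dₖ₊₁ = (n − mₖ₊₁²)/dₖ, aₖ₊₁ = ⌊(a₀+mₖ₊₁)/dₖ₊₁⌋:
  k=1: m=3, d=4, a=1
  k=2: m=1, d=3, a=1
  k=3: m=2, d=3, a=1
  k=4: m=1, d=4, a=1
  k=5: m=3, d=1, a=6
d=1 and a=2a₀=6 at k=5, so the next step gives (m, d) = (3, 4) again — its k=1 value — and the period has length 5.

[3; 1, 1, 1, 1, 6]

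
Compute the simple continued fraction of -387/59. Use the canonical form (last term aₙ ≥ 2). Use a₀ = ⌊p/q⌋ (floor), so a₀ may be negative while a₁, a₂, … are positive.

-387 = -7×59 + 26
59 = 2×26 + 7
26 = 3×7 + 5
7 = 1×5 + 2
5 = 2×2 + 1
2 = 2×1 + 0  (stop)
So -387/59 = [-7; 2, 3, 1, 2, 2].

[-7; 2, 3, 1, 2, 2]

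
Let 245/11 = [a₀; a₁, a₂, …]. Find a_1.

3

245 = 22·11 + 3   →  a_0 = 22
11 = 3·3 + 2   →  a_1 = 3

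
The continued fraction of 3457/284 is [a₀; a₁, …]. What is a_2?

3457 = 12·284 + 49   →  a_0 = 12
284 = 5·49 + 39   →  a_1 = 5
49 = 1·39 + 10   →  a_2 = 1

1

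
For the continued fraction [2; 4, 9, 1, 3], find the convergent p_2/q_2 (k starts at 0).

83/37

Using pₖ = aₖpₖ₋₁ + pₖ₋₂, qₖ = aₖqₖ₋₁ + qₖ₋₂ (with p₋₁=1, p₋₂=0, q₋₁=0, q₋₂=1):
  k=0: a=2, p=2, q=1
  k=1: a=4, p=9, q=4
  k=2: a=9, p=83, q=37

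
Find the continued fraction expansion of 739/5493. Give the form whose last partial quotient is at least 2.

[0; 7, 2, 3, 4, 3, 3, 2]

739 = 0*5493 + 739
5493 = 7*739 + 320
739 = 2*320 + 99
320 = 3*99 + 23
99 = 4*23 + 7
23 = 3*7 + 2
7 = 3*2 + 1
2 = 2*1 + 0  (stop)
So 739/5493 = [0; 7, 2, 3, 4, 3, 3, 2].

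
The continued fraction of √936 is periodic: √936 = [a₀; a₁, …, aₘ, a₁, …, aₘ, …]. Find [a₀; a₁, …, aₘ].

a₀ = ⌊√936⌋ = 30.
With m₀=0, d₀=1 and mₖ₊₁ = dₖaₖ − mₖ, dₖ₊₁ = (n − mₖ₊₁²)/dₖ, aₖ₊₁ = ⌊(a₀+mₖ₊₁)/dₖ₊₁⌋:
  k=1: m=30, d=36, a=1
  k=2: m=6, d=25, a=1
  k=3: m=19, d=23, a=2
  k=4: m=27, d=9, a=6
  k=5: m=27, d=23, a=2
  k=6: m=19, d=25, a=1
  k=7: m=6, d=36, a=1
  k=8: m=30, d=1, a=60
d=1 and a=2a₀=60 at k=8, so the next step gives (m, d) = (30, 36) again — its k=1 value — and the period has length 8.

[30; 1, 1, 2, 6, 2, 1, 1, 60]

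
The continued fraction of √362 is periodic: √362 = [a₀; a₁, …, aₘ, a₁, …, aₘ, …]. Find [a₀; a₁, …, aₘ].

a₀ = ⌊√362⌋ = 19.

[19; 38]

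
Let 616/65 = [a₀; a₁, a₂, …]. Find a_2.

616 = 9·65 + 31   →  a_0 = 9
65 = 2·31 + 3   →  a_1 = 2
31 = 10·3 + 1   →  a_2 = 10

10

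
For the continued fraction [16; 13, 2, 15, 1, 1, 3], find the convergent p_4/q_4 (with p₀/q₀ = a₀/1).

Using pₖ = aₖpₖ₋₁ + pₖ₋₂, qₖ = aₖqₖ₋₁ + qₖ₋₂ (with p₋₁=1, p₋₂=0, q₋₁=0, q₋₂=1):
  k=0: a=16, p=16, q=1
  k=1: a=13, p=209, q=13
  k=2: a=2, p=434, q=27
  k=3: a=15, p=6719, q=418
  k=4: a=1, p=7153, q=445

7153/445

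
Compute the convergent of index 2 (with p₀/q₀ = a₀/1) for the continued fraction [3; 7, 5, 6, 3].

113/36

Using pₖ = aₖpₖ₋₁ + pₖ₋₂, qₖ = aₖqₖ₋₁ + qₖ₋₂ (with p₋₁=1, p₋₂=0, q₋₁=0, q₋₂=1):
  k=0: a=3, p=3, q=1
  k=1: a=7, p=22, q=7
  k=2: a=5, p=113, q=36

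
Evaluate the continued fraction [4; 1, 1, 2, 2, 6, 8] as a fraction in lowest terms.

2879/628

Using pₖ = aₖpₖ₋₁ + pₖ₋₂ and qₖ = aₖqₖ₋₁ + qₖ₋₂:
  k=0: a=4, p=4, q=1
  k=1: a=1, p=5, q=1
  k=2: a=1, p=9, q=2
  k=3: a=2, p=23, q=5
  k=4: a=2, p=55, q=12
  k=5: a=6, p=353, q=77
  k=6: a=8, p=2879, q=628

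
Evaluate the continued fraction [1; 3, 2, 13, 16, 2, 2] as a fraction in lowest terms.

9967/7743

Fold from the inside: start with 2/1.
  2 + 1/2 = 5/2
  16 + 2/5 = 82/5
  13 + 5/82 = 1071/82
  2 + 82/1071 = 2224/1071
  3 + 1071/2224 = 7743/2224
  1 + 2224/7743 = 9967/7743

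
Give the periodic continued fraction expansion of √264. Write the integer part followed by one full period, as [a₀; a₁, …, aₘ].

a₀ = ⌊√264⌋ = 16.
With m₀=0, d₀=1 and mₖ₊₁ = dₖaₖ − mₖ, dₖ₊₁ = (n − mₖ₊₁²)/dₖ, aₖ₊₁ = ⌊(a₀+mₖ₊₁)/dₖ₊₁⌋:
  k=1: m=16, d=8, a=4
  k=2: m=16, d=1, a=32
d=1 and a=2a₀=32 at k=2, so the next step gives (m, d) = (16, 8) again — its k=1 value — and the period has length 2.

[16; 4, 32]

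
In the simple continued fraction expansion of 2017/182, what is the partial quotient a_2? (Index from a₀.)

7

2017 = 11·182 + 15   →  a_0 = 11
182 = 12·15 + 2   →  a_1 = 12
15 = 7·2 + 1   →  a_2 = 7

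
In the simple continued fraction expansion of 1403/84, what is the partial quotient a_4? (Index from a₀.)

1

1403 = 16·84 + 59   →  a_0 = 16
84 = 1·59 + 25   →  a_1 = 1
59 = 2·25 + 9   →  a_2 = 2
25 = 2·9 + 7   →  a_3 = 2
9 = 1·7 + 2   →  a_4 = 1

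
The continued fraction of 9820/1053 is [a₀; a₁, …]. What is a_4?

2

9820 = 9·1053 + 343   →  a_0 = 9
1053 = 3·343 + 24   →  a_1 = 3
343 = 14·24 + 7   →  a_2 = 14
24 = 3·7 + 3   →  a_3 = 3
7 = 2·3 + 1   →  a_4 = 2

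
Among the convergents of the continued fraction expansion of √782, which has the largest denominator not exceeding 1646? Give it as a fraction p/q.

43820/1567

√782 = [27; 1, 26, 1, 54, …] (period length 4).
Convergents:
  p_0/q_0 = 27/1
  p_1/q_1 = 28/1
  p_2/q_2 = 755/27
  p_3/q_3 = 783/28
  p_4/q_4 = 43037/1539
  p_5/q_5 = 43820/1567
  p_6/q_6 = 1182357/42281
q_5 = 1567 ≤ 1646 < 42281 = q_6, so the answer is 43820/1567.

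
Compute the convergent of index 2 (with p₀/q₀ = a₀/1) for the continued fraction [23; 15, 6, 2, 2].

2099/91

Using pₖ = aₖpₖ₋₁ + pₖ₋₂, qₖ = aₖqₖ₋₁ + qₖ₋₂ (with p₋₁=1, p₋₂=0, q₋₁=0, q₋₂=1):
  k=0: a=23, p=23, q=1
  k=1: a=15, p=346, q=15
  k=2: a=6, p=2099, q=91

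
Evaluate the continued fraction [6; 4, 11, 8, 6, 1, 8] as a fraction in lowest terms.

143455/22973

Using pₖ = aₖpₖ₋₁ + pₖ₋₂ and qₖ = aₖqₖ₋₁ + qₖ₋₂:
  k=0: a=6, p=6, q=1
  k=1: a=4, p=25, q=4
  k=2: a=11, p=281, q=45
  k=3: a=8, p=2273, q=364
  k=4: a=6, p=13919, q=2229
  k=5: a=1, p=16192, q=2593
  k=6: a=8, p=143455, q=22973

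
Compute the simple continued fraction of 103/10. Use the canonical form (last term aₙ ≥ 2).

[10; 3, 3]

103 = 10*10 + 3
10 = 3*3 + 1
3 = 3*1 + 0  (stop)
So 103/10 = [10; 3, 3].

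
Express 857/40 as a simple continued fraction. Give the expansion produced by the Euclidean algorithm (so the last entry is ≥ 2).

857 = 21×40 + 17
40 = 2×17 + 6
17 = 2×6 + 5
6 = 1×5 + 1
5 = 5×1 + 0  (stop)
So 857/40 = [21; 2, 2, 1, 5].

[21; 2, 2, 1, 5]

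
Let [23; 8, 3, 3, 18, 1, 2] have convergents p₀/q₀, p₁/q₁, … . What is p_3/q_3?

Using pₖ = aₖpₖ₋₁ + pₖ₋₂, qₖ = aₖqₖ₋₁ + qₖ₋₂ (with p₋₁=1, p₋₂=0, q₋₁=0, q₋₂=1):
  k=0: a=23, p=23, q=1
  k=1: a=8, p=185, q=8
  k=2: a=3, p=578, q=25
  k=3: a=3, p=1919, q=83

1919/83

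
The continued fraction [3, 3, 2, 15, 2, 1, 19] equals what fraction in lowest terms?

Fold from the inside: start with 19/1.
  1 + 1/19 = 20/19
  2 + 19/20 = 59/20
  15 + 20/59 = 905/59
  2 + 59/905 = 1869/905
  3 + 905/1869 = 6512/1869
  3 + 1869/6512 = 21405/6512

21405/6512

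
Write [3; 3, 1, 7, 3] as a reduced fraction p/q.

316/97

Using pₖ = aₖpₖ₋₁ + pₖ₋₂ and qₖ = aₖqₖ₋₁ + qₖ₋₂:
  k=0: a=3, p=3, q=1
  k=1: a=3, p=10, q=3
  k=2: a=1, p=13, q=4
  k=3: a=7, p=101, q=31
  k=4: a=3, p=316, q=97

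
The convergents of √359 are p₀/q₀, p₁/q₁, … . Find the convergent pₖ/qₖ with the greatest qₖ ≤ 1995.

√359 = [18; 1, 17, 1, 36, …] (period length 4).
Convergents:
  p_0/q_0 = 18/1
  p_1/q_1 = 19/1
  p_2/q_2 = 341/18
  p_3/q_3 = 360/19
  p_4/q_4 = 13301/702
  p_5/q_5 = 13661/721
  p_6/q_6 = 245538/12959
q_5 = 721 ≤ 1995 < 12959 = q_6, so the answer is 13661/721.

13661/721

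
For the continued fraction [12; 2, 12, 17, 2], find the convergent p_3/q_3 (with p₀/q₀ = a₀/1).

Using pₖ = aₖpₖ₋₁ + pₖ₋₂, qₖ = aₖqₖ₋₁ + qₖ₋₂ (with p₋₁=1, p₋₂=0, q₋₁=0, q₋₂=1):
  k=0: a=12, p=12, q=1
  k=1: a=2, p=25, q=2
  k=2: a=12, p=312, q=25
  k=3: a=17, p=5329, q=427

5329/427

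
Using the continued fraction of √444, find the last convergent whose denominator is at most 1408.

12411/589

√444 = [21; 14, 42, …] (period length 2).
Convergents:
  p_0/q_0 = 21/1
  p_1/q_1 = 295/14
  p_2/q_2 = 12411/589
  p_3/q_3 = 174049/8260
q_2 = 589 ≤ 1408 < 8260 = q_3, so the answer is 12411/589.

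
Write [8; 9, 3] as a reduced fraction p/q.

227/28

Fold from the inside: start with 3/1.
  9 + 1/3 = 28/3
  8 + 3/28 = 227/28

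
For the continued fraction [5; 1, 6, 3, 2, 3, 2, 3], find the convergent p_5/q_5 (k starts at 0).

1026/175

Using pₖ = aₖpₖ₋₁ + pₖ₋₂, qₖ = aₖqₖ₋₁ + qₖ₋₂ (with p₋₁=1, p₋₂=0, q₋₁=0, q₋₂=1):
  k=0: a=5, p=5, q=1
  k=1: a=1, p=6, q=1
  k=2: a=6, p=41, q=7
  k=3: a=3, p=129, q=22
  k=4: a=2, p=299, q=51
  k=5: a=3, p=1026, q=175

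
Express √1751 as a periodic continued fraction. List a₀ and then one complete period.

a₀ = ⌊√1751⌋ = 41.

[41; 1, 5, 2, 4, 2, 5, 1, 82]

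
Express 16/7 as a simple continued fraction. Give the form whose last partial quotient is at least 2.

[2; 3, 2]

16 = 2·7 + 2
7 = 3·2 + 1
2 = 2·1 + 0  (stop)
So 16/7 = [2; 3, 2].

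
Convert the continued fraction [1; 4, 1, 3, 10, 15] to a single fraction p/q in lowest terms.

Using pₖ = aₖpₖ₋₁ + pₖ₋₂ and qₖ = aₖqₖ₋₁ + qₖ₋₂:
  k=0: a=1, p=1, q=1
  k=1: a=4, p=5, q=4
  k=2: a=1, p=6, q=5
  k=3: a=3, p=23, q=19
  k=4: a=10, p=236, q=195
  k=5: a=15, p=3563, q=2944

3563/2944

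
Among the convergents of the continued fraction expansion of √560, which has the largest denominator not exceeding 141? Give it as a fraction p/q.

√560 = [23; 1, 1, 1, 46, …] (period length 4).
Convergents:
  p_0/q_0 = 23/1
  p_1/q_1 = 24/1
  p_2/q_2 = 47/2
  p_3/q_3 = 71/3
  p_4/q_4 = 3313/140
  p_5/q_5 = 3384/143
q_4 = 140 ≤ 141 < 143 = q_5, so the answer is 3313/140.

3313/140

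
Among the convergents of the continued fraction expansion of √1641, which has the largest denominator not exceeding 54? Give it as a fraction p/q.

2147/53

√1641 = [40; 1, 1, 26, 1, 1, 80, …] (period length 6).
Convergents:
  p_0/q_0 = 40/1
  p_1/q_1 = 41/1
  p_2/q_2 = 81/2
  p_3/q_3 = 2147/53
  p_4/q_4 = 2228/55
q_3 = 53 ≤ 54 < 55 = q_4, so the answer is 2147/53.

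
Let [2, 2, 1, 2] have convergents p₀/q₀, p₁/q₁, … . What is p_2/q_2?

Using pₖ = aₖpₖ₋₁ + pₖ₋₂, qₖ = aₖqₖ₋₁ + qₖ₋₂ (with p₋₁=1, p₋₂=0, q₋₁=0, q₋₂=1):
  k=0: a=2, p=2, q=1
  k=1: a=2, p=5, q=2
  k=2: a=1, p=7, q=3

7/3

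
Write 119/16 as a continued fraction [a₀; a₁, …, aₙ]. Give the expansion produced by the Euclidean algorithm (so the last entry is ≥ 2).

[7; 2, 3, 2]

119 = 7×16 + 7
16 = 2×7 + 2
7 = 3×2 + 1
2 = 2×1 + 0  (stop)
So 119/16 = [7; 2, 3, 2].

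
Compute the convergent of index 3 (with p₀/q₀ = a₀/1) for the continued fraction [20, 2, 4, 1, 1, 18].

Using pₖ = aₖpₖ₋₁ + pₖ₋₂, qₖ = aₖqₖ₋₁ + qₖ₋₂ (with p₋₁=1, p₋₂=0, q₋₁=0, q₋₂=1):
  k=0: a=20, p=20, q=1
  k=1: a=2, p=41, q=2
  k=2: a=4, p=184, q=9
  k=3: a=1, p=225, q=11

225/11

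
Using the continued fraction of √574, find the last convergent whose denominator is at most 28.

575/24

√574 = [23; 1, 22, 1, 46, …] (period length 4).
Convergents:
  p_0/q_0 = 23/1
  p_1/q_1 = 24/1
  p_2/q_2 = 551/23
  p_3/q_3 = 575/24
  p_4/q_4 = 27001/1127
q_3 = 24 ≤ 28 < 1127 = q_4, so the answer is 575/24.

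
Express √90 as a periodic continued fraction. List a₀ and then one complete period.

a₀ = ⌊√90⌋ = 9.
With m₀=0, d₀=1 and mₖ₊₁ = dₖaₖ − mₖ, dₖ₊₁ = (n − mₖ₊₁²)/dₖ, aₖ₊₁ = ⌊(a₀+mₖ₊₁)/dₖ₊₁⌋:
  k=1: m=9, d=9, a=2
  k=2: m=9, d=1, a=18
d=1 and a=2a₀=18 at k=2, so the next step gives (m, d) = (9, 9) again — its k=1 value — and the period has length 2.

[9; 2, 18]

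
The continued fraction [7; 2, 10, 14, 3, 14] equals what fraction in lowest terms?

Using pₖ = aₖpₖ₋₁ + pₖ₋₂ and qₖ = aₖqₖ₋₁ + qₖ₋₂:
  k=0: a=7, p=7, q=1
  k=1: a=2, p=15, q=2
  k=2: a=10, p=157, q=21
  k=3: a=14, p=2213, q=296
  k=4: a=3, p=6796, q=909
  k=5: a=14, p=97357, q=13022

97357/13022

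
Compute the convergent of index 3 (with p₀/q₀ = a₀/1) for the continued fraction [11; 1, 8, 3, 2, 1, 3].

333/28

Using pₖ = aₖpₖ₋₁ + pₖ₋₂, qₖ = aₖqₖ₋₁ + qₖ₋₂ (with p₋₁=1, p₋₂=0, q₋₁=0, q₋₂=1):
  k=0: a=11, p=11, q=1
  k=1: a=1, p=12, q=1
  k=2: a=8, p=107, q=9
  k=3: a=3, p=333, q=28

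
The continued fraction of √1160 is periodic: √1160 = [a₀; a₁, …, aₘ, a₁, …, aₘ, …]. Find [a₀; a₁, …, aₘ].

a₀ = ⌊√1160⌋ = 34.
With m₀=0, d₀=1 and mₖ₊₁ = dₖaₖ − mₖ, dₖ₊₁ = (n − mₖ₊₁²)/dₖ, aₖ₊₁ = ⌊(a₀+mₖ₊₁)/dₖ₊₁⌋:
  k=1: m=34, d=4, a=17
  k=2: m=34, d=1, a=68
d=1 and a=2a₀=68 at k=2, so the next step gives (m, d) = (34, 4) again — its k=1 value — and the period has length 2.

[34; 17, 68]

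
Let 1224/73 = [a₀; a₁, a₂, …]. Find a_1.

1

1224 = 16·73 + 56   →  a_0 = 16
73 = 1·56 + 17   →  a_1 = 1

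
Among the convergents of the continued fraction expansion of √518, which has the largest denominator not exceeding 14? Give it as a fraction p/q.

√518 = [22; 1, 3, 6, 3, 1, 44, …] (period length 6).
Convergents:
  p_0/q_0 = 22/1
  p_1/q_1 = 23/1
  p_2/q_2 = 91/4
  p_3/q_3 = 569/25
q_2 = 4 ≤ 14 < 25 = q_3, so the answer is 91/4.

91/4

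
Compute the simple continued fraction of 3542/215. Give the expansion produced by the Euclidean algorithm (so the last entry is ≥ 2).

3542 = 16*215 + 102
215 = 2*102 + 11
102 = 9*11 + 3
11 = 3*3 + 2
3 = 1*2 + 1
2 = 2*1 + 0  (stop)
So 3542/215 = [16; 2, 9, 3, 1, 2].

[16; 2, 9, 3, 1, 2]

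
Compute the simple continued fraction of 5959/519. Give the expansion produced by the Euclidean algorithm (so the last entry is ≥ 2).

5959 = 11×519 + 250
519 = 2×250 + 19
250 = 13×19 + 3
19 = 6×3 + 1
3 = 3×1 + 0  (stop)
So 5959/519 = [11; 2, 13, 6, 3].

[11; 2, 13, 6, 3]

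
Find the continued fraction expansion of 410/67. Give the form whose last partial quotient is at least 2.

410 = 6×67 + 8
67 = 8×8 + 3
8 = 2×3 + 2
3 = 1×2 + 1
2 = 2×1 + 0  (stop)
So 410/67 = [6; 8, 2, 1, 2].

[6; 8, 2, 1, 2]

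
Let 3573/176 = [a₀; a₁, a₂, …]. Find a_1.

3

3573 = 20·176 + 53   →  a_0 = 20
176 = 3·53 + 17   →  a_1 = 3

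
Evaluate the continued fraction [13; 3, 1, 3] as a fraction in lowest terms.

199/15

Using pₖ = aₖpₖ₋₁ + pₖ₋₂ and qₖ = aₖqₖ₋₁ + qₖ₋₂:
  k=0: a=13, p=13, q=1
  k=1: a=3, p=40, q=3
  k=2: a=1, p=53, q=4
  k=3: a=3, p=199, q=15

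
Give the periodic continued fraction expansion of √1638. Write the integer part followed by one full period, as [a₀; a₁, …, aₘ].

a₀ = ⌊√1638⌋ = 40.

[40; 2, 8, 2, 80]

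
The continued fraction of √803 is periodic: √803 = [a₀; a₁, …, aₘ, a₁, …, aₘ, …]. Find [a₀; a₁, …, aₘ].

[28; 2, 1, 27, 1, 2, 56]

a₀ = ⌊√803⌋ = 28.
With m₀=0, d₀=1 and mₖ₊₁ = dₖaₖ − mₖ, dₖ₊₁ = (n − mₖ₊₁²)/dₖ, aₖ₊₁ = ⌊(a₀+mₖ₊₁)/dₖ₊₁⌋:
  k=1: m=28, d=19, a=2
  k=2: m=10, d=37, a=1
  k=3: m=27, d=2, a=27
  k=4: m=27, d=37, a=1
  k=5: m=10, d=19, a=2
  k=6: m=28, d=1, a=56
d=1 and a=2a₀=56 at k=6, so the next step gives (m, d) = (28, 19) again — its k=1 value — and the period has length 6.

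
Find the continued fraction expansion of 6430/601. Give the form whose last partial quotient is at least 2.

[10; 1, 2, 3, 8, 3, 2]

6430 = 10*601 + 420
601 = 1*420 + 181
420 = 2*181 + 58
181 = 3*58 + 7
58 = 8*7 + 2
7 = 3*2 + 1
2 = 2*1 + 0  (stop)
So 6430/601 = [10; 1, 2, 3, 8, 3, 2].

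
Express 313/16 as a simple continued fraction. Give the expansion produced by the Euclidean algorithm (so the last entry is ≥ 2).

[19; 1, 1, 3, 2]

313 = 19*16 + 9
16 = 1*9 + 7
9 = 1*7 + 2
7 = 3*2 + 1
2 = 2*1 + 0  (stop)
So 313/16 = [19; 1, 1, 3, 2].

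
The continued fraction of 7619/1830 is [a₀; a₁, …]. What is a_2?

8

7619 = 4·1830 + 299   →  a_0 = 4
1830 = 6·299 + 36   →  a_1 = 6
299 = 8·36 + 11   →  a_2 = 8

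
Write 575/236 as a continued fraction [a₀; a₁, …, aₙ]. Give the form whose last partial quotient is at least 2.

[2; 2, 3, 2, 3, 4]

575 = 2×236 + 103
236 = 2×103 + 30
103 = 3×30 + 13
30 = 2×13 + 4
13 = 3×4 + 1
4 = 4×1 + 0  (stop)
So 575/236 = [2; 2, 3, 2, 3, 4].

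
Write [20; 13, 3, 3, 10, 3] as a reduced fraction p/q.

Using pₖ = aₖpₖ₋₁ + pₖ₋₂ and qₖ = aₖqₖ₋₁ + qₖ₋₂:
  k=0: a=20, p=20, q=1
  k=1: a=13, p=261, q=13
  k=2: a=3, p=803, q=40
  k=3: a=3, p=2670, q=133
  k=4: a=10, p=27503, q=1370
  k=5: a=3, p=85179, q=4243

85179/4243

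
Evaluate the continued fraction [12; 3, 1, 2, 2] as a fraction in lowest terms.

Fold from the inside: start with 2/1.
  2 + 1/2 = 5/2
  1 + 2/5 = 7/5
  3 + 5/7 = 26/7
  12 + 7/26 = 319/26

319/26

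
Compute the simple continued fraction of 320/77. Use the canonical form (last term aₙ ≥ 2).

320 = 4·77 + 12
77 = 6·12 + 5
12 = 2·5 + 2
5 = 2·2 + 1
2 = 2·1 + 0  (stop)
So 320/77 = [4; 6, 2, 2, 2].

[4; 6, 2, 2, 2]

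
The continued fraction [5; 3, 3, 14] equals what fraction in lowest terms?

Using pₖ = aₖpₖ₋₁ + pₖ₋₂ and qₖ = aₖqₖ₋₁ + qₖ₋₂:
  k=0: a=5, p=5, q=1
  k=1: a=3, p=16, q=3
  k=2: a=3, p=53, q=10
  k=3: a=14, p=758, q=143

758/143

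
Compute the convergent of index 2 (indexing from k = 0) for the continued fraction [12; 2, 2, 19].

62/5

Using pₖ = aₖpₖ₋₁ + pₖ₋₂, qₖ = aₖqₖ₋₁ + qₖ₋₂ (with p₋₁=1, p₋₂=0, q₋₁=0, q₋₂=1):
  k=0: a=12, p=12, q=1
  k=1: a=2, p=25, q=2
  k=2: a=2, p=62, q=5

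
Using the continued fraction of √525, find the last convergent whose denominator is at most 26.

527/23

√525 = [22; 1, 10, 2, 10, 1, 44, …] (period length 6).
Convergents:
  p_0/q_0 = 22/1
  p_1/q_1 = 23/1
  p_2/q_2 = 252/11
  p_3/q_3 = 527/23
  p_4/q_4 = 5522/241
q_3 = 23 ≤ 26 < 241 = q_4, so the answer is 527/23.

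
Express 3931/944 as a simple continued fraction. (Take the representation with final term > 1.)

[4; 6, 11, 14]

3931 = 4*944 + 155
944 = 6*155 + 14
155 = 11*14 + 1
14 = 14*1 + 0  (stop)
So 3931/944 = [4; 6, 11, 14].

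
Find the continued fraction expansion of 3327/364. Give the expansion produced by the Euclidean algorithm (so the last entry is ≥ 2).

[9; 7, 7, 3, 2]

3327 = 9*364 + 51
364 = 7*51 + 7
51 = 7*7 + 2
7 = 3*2 + 1
2 = 2*1 + 0  (stop)
So 3327/364 = [9; 7, 7, 3, 2].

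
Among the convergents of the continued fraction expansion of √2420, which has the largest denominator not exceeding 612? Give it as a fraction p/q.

√2420 = [49; 5, 5, 1, 18, 1, 5, 5, 98, …] (period length 8).
Convergents:
  p_0/q_0 = 49/1
  p_1/q_1 = 246/5
  p_2/q_2 = 1279/26
  p_3/q_3 = 1525/31
  p_4/q_4 = 28729/584
  p_5/q_5 = 30254/615
q_4 = 584 ≤ 612 < 615 = q_5, so the answer is 28729/584.

28729/584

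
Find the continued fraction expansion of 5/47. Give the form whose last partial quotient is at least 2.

5 = 0·47 + 5
47 = 9·5 + 2
5 = 2·2 + 1
2 = 2·1 + 0  (stop)
So 5/47 = [0; 9, 2, 2].

[0; 9, 2, 2]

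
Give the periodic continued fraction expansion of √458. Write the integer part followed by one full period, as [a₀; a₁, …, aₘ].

[21; 2, 2, 42]

a₀ = ⌊√458⌋ = 21.
With m₀=0, d₀=1 and mₖ₊₁ = dₖaₖ − mₖ, dₖ₊₁ = (n − mₖ₊₁²)/dₖ, aₖ₊₁ = ⌊(a₀+mₖ₊₁)/dₖ₊₁⌋:
  k=1: m=21, d=17, a=2
  k=2: m=13, d=17, a=2
  k=3: m=21, d=1, a=42
d=1 and a=2a₀=42 at k=3, so the next step gives (m, d) = (21, 17) again — its k=1 value — and the period has length 3.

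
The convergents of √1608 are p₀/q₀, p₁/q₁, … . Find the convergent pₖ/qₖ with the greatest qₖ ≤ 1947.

32120/801

√1608 = [40; 10, 80, …] (period length 2).
Convergents:
  p_0/q_0 = 40/1
  p_1/q_1 = 401/10
  p_2/q_2 = 32120/801
  p_3/q_3 = 321601/8020
q_2 = 801 ≤ 1947 < 8020 = q_3, so the answer is 32120/801.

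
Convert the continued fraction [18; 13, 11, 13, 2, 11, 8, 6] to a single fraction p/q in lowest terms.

40228921/2225495

Using pₖ = aₖpₖ₋₁ + pₖ₋₂ and qₖ = aₖqₖ₋₁ + qₖ₋₂:
  k=0: a=18, p=18, q=1
  k=1: a=13, p=235, q=13
  k=2: a=11, p=2603, q=144
  k=3: a=13, p=34074, q=1885
  k=4: a=2, p=70751, q=3914
  k=5: a=11, p=812335, q=44939
  k=6: a=8, p=6569431, q=363426
  k=7: a=6, p=40228921, q=2225495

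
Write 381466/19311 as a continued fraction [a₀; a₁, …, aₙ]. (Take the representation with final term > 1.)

381466 = 19×19311 + 14557
19311 = 1×14557 + 4754
14557 = 3×4754 + 295
4754 = 16×295 + 34
295 = 8×34 + 23
34 = 1×23 + 11
23 = 2×11 + 1
11 = 11×1 + 0  (stop)
So 381466/19311 = [19; 1, 3, 16, 8, 1, 2, 11].

[19; 1, 3, 16, 8, 1, 2, 11]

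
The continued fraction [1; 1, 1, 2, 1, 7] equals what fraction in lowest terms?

85/54

Fold from the inside: start with 7/1.
  1 + 1/7 = 8/7
  2 + 7/8 = 23/8
  1 + 8/23 = 31/23
  1 + 23/31 = 54/31
  1 + 31/54 = 85/54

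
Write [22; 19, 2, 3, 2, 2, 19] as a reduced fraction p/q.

324443/14713

Using pₖ = aₖpₖ₋₁ + pₖ₋₂ and qₖ = aₖqₖ₋₁ + qₖ₋₂:
  k=0: a=22, p=22, q=1
  k=1: a=19, p=419, q=19
  k=2: a=2, p=860, q=39
  k=3: a=3, p=2999, q=136
  k=4: a=2, p=6858, q=311
  k=5: a=2, p=16715, q=758
  k=6: a=19, p=324443, q=14713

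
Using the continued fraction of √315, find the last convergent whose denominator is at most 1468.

√315 = [17; 1, 2, 1, 34, …] (period length 4).
Convergents:
  p_0/q_0 = 17/1
  p_1/q_1 = 18/1
  p_2/q_2 = 53/3
  p_3/q_3 = 71/4
  p_4/q_4 = 2467/139
  p_5/q_5 = 2538/143
  p_6/q_6 = 7543/425
  p_7/q_7 = 10081/568
  p_8/q_8 = 350297/19737
q_7 = 568 ≤ 1468 < 19737 = q_8, so the answer is 10081/568.

10081/568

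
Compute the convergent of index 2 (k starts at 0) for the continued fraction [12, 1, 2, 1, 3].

38/3

Using pₖ = aₖpₖ₋₁ + pₖ₋₂, qₖ = aₖqₖ₋₁ + qₖ₋₂ (with p₋₁=1, p₋₂=0, q₋₁=0, q₋₂=1):
  k=0: a=12, p=12, q=1
  k=1: a=1, p=13, q=1
  k=2: a=2, p=38, q=3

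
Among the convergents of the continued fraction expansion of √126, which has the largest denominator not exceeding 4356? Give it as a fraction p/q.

40365/3596

√126 = [11; 4, 2, 4, 22, …] (period length 4).
Convergents:
  p_0/q_0 = 11/1
  p_1/q_1 = 45/4
  p_2/q_2 = 101/9
  p_3/q_3 = 449/40
  p_4/q_4 = 9979/889
  p_5/q_5 = 40365/3596
  p_6/q_6 = 90709/8081
q_5 = 3596 ≤ 4356 < 8081 = q_6, so the answer is 40365/3596.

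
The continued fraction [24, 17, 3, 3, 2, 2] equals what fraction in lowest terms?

Using pₖ = aₖpₖ₋₁ + pₖ₋₂ and qₖ = aₖqₖ₋₁ + qₖ₋₂:
  k=0: a=24, p=24, q=1
  k=1: a=17, p=409, q=17
  k=2: a=3, p=1251, q=52
  k=3: a=3, p=4162, q=173
  k=4: a=2, p=9575, q=398
  k=5: a=2, p=23312, q=969

23312/969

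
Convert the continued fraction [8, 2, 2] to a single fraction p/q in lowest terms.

42/5

Fold from the inside: start with 2/1.
  2 + 1/2 = 5/2
  8 + 2/5 = 42/5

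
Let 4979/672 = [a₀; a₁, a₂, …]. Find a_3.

3

4979 = 7·672 + 275   →  a_0 = 7
672 = 2·275 + 122   →  a_1 = 2
275 = 2·122 + 31   →  a_2 = 2
122 = 3·31 + 29   →  a_3 = 3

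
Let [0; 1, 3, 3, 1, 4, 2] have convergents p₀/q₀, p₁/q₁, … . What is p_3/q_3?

10/13

Using pₖ = aₖpₖ₋₁ + pₖ₋₂, qₖ = aₖqₖ₋₁ + qₖ₋₂ (with p₋₁=1, p₋₂=0, q₋₁=0, q₋₂=1):
  k=0: a=0, p=0, q=1
  k=1: a=1, p=1, q=1
  k=2: a=3, p=3, q=4
  k=3: a=3, p=10, q=13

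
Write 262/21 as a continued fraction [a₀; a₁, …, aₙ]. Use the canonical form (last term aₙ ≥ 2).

[12; 2, 10]

262 = 12*21 + 10
21 = 2*10 + 1
10 = 10*1 + 0  (stop)
So 262/21 = [12; 2, 10].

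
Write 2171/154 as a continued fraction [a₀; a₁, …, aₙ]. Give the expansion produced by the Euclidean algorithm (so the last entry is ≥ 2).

2171 = 14*154 + 15
154 = 10*15 + 4
15 = 3*4 + 3
4 = 1*3 + 1
3 = 3*1 + 0  (stop)
So 2171/154 = [14; 10, 3, 1, 3].

[14; 10, 3, 1, 3]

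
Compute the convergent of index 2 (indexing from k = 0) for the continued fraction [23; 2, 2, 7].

117/5

Using pₖ = aₖpₖ₋₁ + pₖ₋₂, qₖ = aₖqₖ₋₁ + qₖ₋₂ (with p₋₁=1, p₋₂=0, q₋₁=0, q₋₂=1):
  k=0: a=23, p=23, q=1
  k=1: a=2, p=47, q=2
  k=2: a=2, p=117, q=5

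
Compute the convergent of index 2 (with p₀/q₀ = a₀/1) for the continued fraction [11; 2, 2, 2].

57/5

Using pₖ = aₖpₖ₋₁ + pₖ₋₂, qₖ = aₖqₖ₋₁ + qₖ₋₂ (with p₋₁=1, p₋₂=0, q₋₁=0, q₋₂=1):
  k=0: a=11, p=11, q=1
  k=1: a=2, p=23, q=2
  k=2: a=2, p=57, q=5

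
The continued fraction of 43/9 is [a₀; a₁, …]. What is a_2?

43 = 4·9 + 7   →  a_0 = 4
9 = 1·7 + 2   →  a_1 = 1
7 = 3·2 + 1   →  a_2 = 3

3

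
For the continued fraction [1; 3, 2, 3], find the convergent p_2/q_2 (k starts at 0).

Using pₖ = aₖpₖ₋₁ + pₖ₋₂, qₖ = aₖqₖ₋₁ + qₖ₋₂ (with p₋₁=1, p₋₂=0, q₋₁=0, q₋₂=1):
  k=0: a=1, p=1, q=1
  k=1: a=3, p=4, q=3
  k=2: a=2, p=9, q=7

9/7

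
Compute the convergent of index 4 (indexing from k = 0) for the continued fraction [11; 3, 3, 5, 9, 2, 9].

Using pₖ = aₖpₖ₋₁ + pₖ₋₂, qₖ = aₖqₖ₋₁ + qₖ₋₂ (with p₋₁=1, p₋₂=0, q₋₁=0, q₋₂=1):
  k=0: a=11, p=11, q=1
  k=1: a=3, p=34, q=3
  k=2: a=3, p=113, q=10
  k=3: a=5, p=599, q=53
  k=4: a=9, p=5504, q=487

5504/487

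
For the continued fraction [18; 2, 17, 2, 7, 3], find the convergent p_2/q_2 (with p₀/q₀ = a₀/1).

Using pₖ = aₖpₖ₋₁ + pₖ₋₂, qₖ = aₖqₖ₋₁ + qₖ₋₂ (with p₋₁=1, p₋₂=0, q₋₁=0, q₋₂=1):
  k=0: a=18, p=18, q=1
  k=1: a=2, p=37, q=2
  k=2: a=17, p=647, q=35

647/35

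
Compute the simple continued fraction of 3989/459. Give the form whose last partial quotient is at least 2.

3989 = 8*459 + 317
459 = 1*317 + 142
317 = 2*142 + 33
142 = 4*33 + 10
33 = 3*10 + 3
10 = 3*3 + 1
3 = 3*1 + 0  (stop)
So 3989/459 = [8; 1, 2, 4, 3, 3, 3].

[8; 1, 2, 4, 3, 3, 3]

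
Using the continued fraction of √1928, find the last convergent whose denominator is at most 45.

√1928 = [43; 1, 9, 1, 86, …] (period length 4).
Convergents:
  p_0/q_0 = 43/1
  p_1/q_1 = 44/1
  p_2/q_2 = 439/10
  p_3/q_3 = 483/11
  p_4/q_4 = 41977/956
q_3 = 11 ≤ 45 < 956 = q_4, so the answer is 483/11.

483/11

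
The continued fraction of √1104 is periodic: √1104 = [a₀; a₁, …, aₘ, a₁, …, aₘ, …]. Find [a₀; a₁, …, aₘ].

[33; 4, 2, 2, 2, 4, 66]

a₀ = ⌊√1104⌋ = 33.
With m₀=0, d₀=1 and mₖ₊₁ = dₖaₖ − mₖ, dₖ₊₁ = (n − mₖ₊₁²)/dₖ, aₖ₊₁ = ⌊(a₀+mₖ₊₁)/dₖ₊₁⌋:
  k=1: m=33, d=15, a=4
  k=2: m=27, d=25, a=2
  k=3: m=23, d=23, a=2
  k=4: m=23, d=25, a=2
  k=5: m=27, d=15, a=4
  k=6: m=33, d=1, a=66
d=1 and a=2a₀=66 at k=6, so the next step gives (m, d) = (33, 15) again — its k=1 value — and the period has length 6.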